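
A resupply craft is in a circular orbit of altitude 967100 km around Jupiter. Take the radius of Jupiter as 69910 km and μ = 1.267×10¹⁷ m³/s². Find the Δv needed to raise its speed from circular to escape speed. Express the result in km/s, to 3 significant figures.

Δv ≈ 4.58 km/s

r = 69910 + 967100 = 1037000 km = 1.0370×10⁹ m.
Circular speed v_c = √(μ/r) = 11050 m/s.
Escape speed v_esc = √(2μ/r) = √2 × v_c = 15630 m/s.
Δv = v_esc − v_c = 4578 m/s = 4.578 km/s.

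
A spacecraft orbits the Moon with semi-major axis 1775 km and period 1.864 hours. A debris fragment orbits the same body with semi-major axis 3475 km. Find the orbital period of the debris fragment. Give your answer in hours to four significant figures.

Kepler's third law: T² ∝ a³, so T₂ = T₁ (a₂/a₁)^(3/2).
a₂/a₁ = 1.958, (a₂/a₁)^(3/2) = 2.739.
T₂ = 1.864 × 2.739 = 5.106 hours.

T₂ ≈ 5.106 hours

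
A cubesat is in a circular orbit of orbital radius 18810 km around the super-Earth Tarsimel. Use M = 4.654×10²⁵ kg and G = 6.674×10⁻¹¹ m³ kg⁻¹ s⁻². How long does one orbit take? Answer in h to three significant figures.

T ≈ 2.55 h

μ = GM = 6.674×10⁻¹¹ × 4.654×10²⁵ = 3.106×10¹⁵ m³/s².
r = 18810 km = 1.881×10⁷ m.
Kepler's third law: T = 2π√(r³/μ) = 2π√((1.881×10⁷)³ / 3.106×10¹⁵).
r³/μ = 2.143×10⁶ s², so T = 2π × 1.464×10³ = 9.197×10³ s.
Converting: 9.197×10³ s ÷ 3600 = 2.555 h.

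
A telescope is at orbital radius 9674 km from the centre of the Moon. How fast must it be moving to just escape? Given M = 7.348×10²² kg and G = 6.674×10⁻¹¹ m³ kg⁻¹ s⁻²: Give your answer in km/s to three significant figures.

μ = GM = 6.674×10⁻¹¹ × 7.348×10²² = 4.904×10¹² m³/s².
r = 9674 km = 9.674×10⁶ m.
Escape speed v_esc = √(2μ/r) = √(2 × 4.904×10¹² / 9.674×10⁶) = √(1.014×10⁶) = 1007 m/s.
= 1.007 km/s.

v_esc ≈ 1.01 km/s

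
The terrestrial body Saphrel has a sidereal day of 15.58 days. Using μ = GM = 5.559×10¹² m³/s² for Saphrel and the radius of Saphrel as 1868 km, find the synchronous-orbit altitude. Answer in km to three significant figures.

h_sync ≈ 61600 km

T = 15.58 days = 1.346×10⁶ s.
A synchronous orbit has period T, so by Kepler's third law a = (μT²/4π²)^(1/3).
μT²/4π² = 5.559×10¹² × (1.346×10⁶)² / 39.48 = 2.552×10²³ m³.
a = 6.343×10⁷ m = 63426 km.
Altitude h = a − R = 63426 − 1868 = 61558 km.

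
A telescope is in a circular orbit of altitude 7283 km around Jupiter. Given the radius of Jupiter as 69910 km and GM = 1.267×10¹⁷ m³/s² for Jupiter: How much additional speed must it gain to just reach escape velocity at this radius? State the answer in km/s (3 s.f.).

Δv ≈ 16.8 km/s

r = 69910 + 7283 = 77193 km = 7.7193×10⁷ m.
Circular speed v_c = √(μ/r) = 40510 m/s.
Escape speed v_esc = √(2μ/r) = √2 × v_c = 57290 m/s.
Δv = v_esc − v_c = 16780 m/s = 16.78 km/s.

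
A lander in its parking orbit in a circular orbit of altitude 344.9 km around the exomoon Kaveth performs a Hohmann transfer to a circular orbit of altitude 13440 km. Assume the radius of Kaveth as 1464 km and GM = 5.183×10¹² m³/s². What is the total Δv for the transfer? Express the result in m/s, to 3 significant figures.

Δv_total ≈ 883 m/s

r₁ = 1464 + 344.9 = 1808.9 km = 1.8089×10⁶ m.
r₂ = 1464 + 13440 = 14904 km = 1.4904×10⁷ m.
Transfer ellipse a_t = (r₁ + r₂)/2 = 8.356×10⁶ m.
At r₁: circular v_c1 = √(μ/r₁) = 1693 m/s; transfer-periapsis v_p = √[μ(2/r₁ − 1/a_t)] = 2261 m/s.
Δv₁ = v_p − v_c1 = 567.9 m/s.
At r₂: circular v_c2 = √(μ/r₂) = 589.7 m/s; transfer-apoapsis v_a = √[μ(2/r₂ − 1/a_t)] = 274.4 m/s.
Δv₂ = v_c2 − v_a = 315.3 m/s.
Total Δv = Δv₁ + Δv₂ = 883.2 m/s.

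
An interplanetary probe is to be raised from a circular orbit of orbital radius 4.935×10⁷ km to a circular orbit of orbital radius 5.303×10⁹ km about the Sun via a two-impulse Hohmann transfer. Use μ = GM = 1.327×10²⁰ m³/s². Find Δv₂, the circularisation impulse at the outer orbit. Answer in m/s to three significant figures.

Δv ≈ 4320 m/s

r₁ = 4.935×10⁷ km = 4.935×10¹⁰ m.
r₂ = 5.303×10⁹ km = 5.303×10¹² m.
Transfer ellipse a_t = (r₁ + r₂)/2 = 2.676×10¹² m.
At r₁: circular v_c1 = √(μ/r₁) = 51860 m/s; transfer-perihelion v_p = √[μ(2/r₁ − 1/a_t)] = 73000 m/s.
At r₂: circular v_c2 = √(μ/r₂) = 5002 m/s; transfer-aphelion v_a = √[μ(2/r₂ − 1/a_t)] = 679.3 m/s.
Δv₂ = v_c2 − v_a = 4323 m/s.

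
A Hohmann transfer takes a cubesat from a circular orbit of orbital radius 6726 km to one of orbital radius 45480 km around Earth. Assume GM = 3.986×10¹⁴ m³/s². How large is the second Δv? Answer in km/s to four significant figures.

Δv ≈ 1.458 km/s

r₁ = 6726 km = 6.726×10⁶ m.
r₂ = 45480 km = 4.548×10⁷ m.
Transfer ellipse a_t = (r₁ + r₂)/2 = 2.610×10⁷ m.
At r₁: circular v_c1 = √(μ/r₁) = 7698 m/s; transfer-perigee v_p = √[μ(2/r₁ − 1/a_t)] = 10160 m/s.
At r₂: circular v_c2 = √(μ/r₂) = 2960 m/s; transfer-apogee v_a = √[μ(2/r₂ − 1/a_t)] = 1503 m/s.
Δv₂ = v_c2 − v_a = 1458 m/s.
= 1.458 km/s.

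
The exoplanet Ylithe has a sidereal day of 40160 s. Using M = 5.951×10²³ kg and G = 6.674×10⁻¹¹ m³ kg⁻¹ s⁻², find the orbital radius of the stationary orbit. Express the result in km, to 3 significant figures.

r_sync ≈ 11800 km

μ = GM = 6.674×10⁻¹¹ × 5.951×10²³ = 3.972×10¹³ m³/s².
A synchronous orbit has period T, so by Kepler's third law a = (μT²/4π²)^(1/3).
μT²/4π² = 3.972×10¹³ × (4.016×10⁴)² / 39.48 = 1.623×10²¹ m³.
a = 1.175×10⁷ m = 11751 km.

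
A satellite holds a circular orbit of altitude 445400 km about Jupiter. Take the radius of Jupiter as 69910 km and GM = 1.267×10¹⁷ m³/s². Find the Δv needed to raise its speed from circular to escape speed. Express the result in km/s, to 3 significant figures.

r = 69910 + 445400 = 515310 km = 5.1531×10⁸ m.
Circular speed v_c = √(μ/r) = 15680 m/s.
Escape speed v_esc = √(2μ/r) = √2 × v_c = 22180 m/s.
Δv = v_esc − v_c = 6495 m/s = 6.495 km/s.

Δv ≈ 6.49 km/s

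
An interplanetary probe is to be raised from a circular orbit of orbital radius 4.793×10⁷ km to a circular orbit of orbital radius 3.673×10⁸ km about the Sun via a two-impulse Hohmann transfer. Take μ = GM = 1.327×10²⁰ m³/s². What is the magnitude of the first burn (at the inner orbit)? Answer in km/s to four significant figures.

r₁ = 4.793×10⁷ km = 4.793×10¹⁰ m.
r₂ = 3.673×10⁸ km = 3.673×10¹¹ m.
Transfer ellipse a_t = (r₁ + r₂)/2 = 2.076×10¹¹ m.
At r₁: circular v_c1 = √(μ/r₁) = 52620 m/s; transfer-perihelion v_p = √[μ(2/r₁ − 1/a_t)] = 69990 m/s.
Δv₁ = v_p − v_c1 = 17370 m/s.
= 17.37 km/s.

Δv ≈ 17.37 km/s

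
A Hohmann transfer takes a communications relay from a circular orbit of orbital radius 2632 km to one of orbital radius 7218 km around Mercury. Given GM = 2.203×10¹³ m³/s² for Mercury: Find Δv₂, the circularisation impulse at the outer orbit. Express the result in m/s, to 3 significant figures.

Δv ≈ 470 m/s

r₁ = 2632 km = 2.632×10⁶ m.
r₂ = 7218 km = 7.218×10⁶ m.
Transfer ellipse a_t = (r₁ + r₂)/2 = 4.925×10⁶ m.
At r₁: circular v_c1 = √(μ/r₁) = 2893 m/s; transfer-periherm v_p = √[μ(2/r₁ − 1/a_t)] = 3502 m/s.
At r₂: circular v_c2 = √(μ/r₂) = 1747 m/s; transfer-apoherm v_a = √[μ(2/r₂ − 1/a_t)] = 1277 m/s.
Δv₂ = v_c2 − v_a = 469.9 m/s.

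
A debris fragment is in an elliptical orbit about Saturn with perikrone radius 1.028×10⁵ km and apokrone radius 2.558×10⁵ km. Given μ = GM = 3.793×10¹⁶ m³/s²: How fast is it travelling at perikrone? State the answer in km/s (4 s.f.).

v ≈ 22.94 km/s

Semi-major axis a = (r_p + r_a)/2 = 1.7930×10⁵ km = 1.793×10⁸ m.
Vis-viva: v² = μ(2/r − 1/a) = 3.793×10¹⁶ × (1.946×10⁻⁸ − 5.577×10⁻⁹) = 5.264×10⁸ m²/s².
v = 22940 m/s = 22.94 km/s.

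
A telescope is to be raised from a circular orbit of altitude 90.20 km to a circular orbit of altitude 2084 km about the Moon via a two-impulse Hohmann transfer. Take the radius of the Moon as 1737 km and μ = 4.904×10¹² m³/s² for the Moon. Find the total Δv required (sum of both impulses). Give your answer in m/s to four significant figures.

r₁ = 1737 + 90.20 = 1827.2 km = 1.8272×10⁶ m.
r₂ = 1737 + 2084 = 3821.0 km = 3.8210×10⁶ m.
Transfer ellipse a_t = (r₁ + r₂)/2 = 2.824×10⁶ m.
At r₁: circular v_c1 = √(μ/r₁) = 1638 m/s; transfer-perilune v_p = √[μ(2/r₁ − 1/a_t)] = 1906 m/s.
Δv₁ = v_p − v_c1 = 267.3 m/s.
At r₂: circular v_c2 = √(μ/r₂) = 1133 m/s; transfer-apolune v_a = √[μ(2/r₂ − 1/a_t)] = 911.3 m/s.
Δv₂ = v_c2 − v_a = 221.6 m/s.
Total Δv = Δv₁ + Δv₂ = 489.0 m/s.

Δv_total ≈ 489.0 m/s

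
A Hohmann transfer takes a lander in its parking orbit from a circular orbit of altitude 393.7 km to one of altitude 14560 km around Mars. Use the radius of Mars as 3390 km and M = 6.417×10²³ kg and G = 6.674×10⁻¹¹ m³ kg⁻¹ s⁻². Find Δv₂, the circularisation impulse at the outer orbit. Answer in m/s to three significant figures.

μ = GM = 6.674×10⁻¹¹ × 6.417×10²³ = 4.283×10¹³ m³/s².
r₁ = 3390 + 393.7 = 3783.7 km = 3.7837×10⁶ m.
r₂ = 3390 + 14560 = 17950 km = 1.7950×10⁷ m.
Transfer ellipse a_t = (r₁ + r₂)/2 = 1.087×10⁷ m.
At r₁: circular v_c1 = √(μ/r₁) = 3364 m/s; transfer-periapsis v_p = √[μ(2/r₁ − 1/a_t)] = 4324 m/s.
At r₂: circular v_c2 = √(μ/r₂) = 1545 m/s; transfer-apoapsis v_a = √[μ(2/r₂ − 1/a_t)] = 911.5 m/s.
Δv₂ = v_c2 − v_a = 633.2 m/s.

Δv ≈ 633 m/s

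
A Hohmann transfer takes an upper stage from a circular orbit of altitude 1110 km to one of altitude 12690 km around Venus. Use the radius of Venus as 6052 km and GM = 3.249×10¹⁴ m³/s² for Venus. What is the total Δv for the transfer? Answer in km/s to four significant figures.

Δv_total ≈ 2.434 km/s

r₁ = 6052 + 1110 = 7162.0 km = 7.1620×10⁶ m.
r₂ = 6052 + 12690 = 18742 km = 1.8742×10⁷ m.
Transfer ellipse a_t = (r₁ + r₂)/2 = 1.295×10⁷ m.
At r₁: circular v_c1 = √(μ/r₁) = 6735 m/s; transfer-periapsis v_p = √[μ(2/r₁ − 1/a_t)] = 8102 m/s.
Δv₁ = v_p − v_c1 = 1367 m/s.
At r₂: circular v_c2 = √(μ/r₂) = 4164 m/s; transfer-apoapsis v_a = √[μ(2/r₂ − 1/a_t)] = 3096 m/s.
Δv₂ = v_c2 − v_a = 1067 m/s.
Total Δv = Δv₁ + Δv₂ = 2434 m/s = 2.434 km/s.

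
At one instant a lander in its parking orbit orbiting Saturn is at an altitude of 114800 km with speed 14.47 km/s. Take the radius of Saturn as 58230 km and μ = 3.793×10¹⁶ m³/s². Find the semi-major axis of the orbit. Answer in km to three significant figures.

a ≈ 1.66×10⁵ km

r = 58230 + 114800 = 1.7303×10⁵ km = 1.730×10⁸ m.
Vis-viva rearranged: 1/a = 2/r − v²/μ = 1.156×10⁻⁸ − 5.520×10⁻⁹ = 6.038×10⁻⁹ m⁻¹.
a = 1.656×10⁸ m = 1.6560×10⁵ km.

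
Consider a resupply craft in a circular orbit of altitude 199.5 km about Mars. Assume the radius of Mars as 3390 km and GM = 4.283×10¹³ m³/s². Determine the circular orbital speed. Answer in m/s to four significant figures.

v ≈ 3454 m/s

r = 3390 + 199.5 = 3589.5 km = 3.5895×10⁶ m.
For a circular orbit v = √(μ/r) = √(4.283×10¹³ / 3.590×10⁶) = √(1.193×10⁷) = 3454 m/s.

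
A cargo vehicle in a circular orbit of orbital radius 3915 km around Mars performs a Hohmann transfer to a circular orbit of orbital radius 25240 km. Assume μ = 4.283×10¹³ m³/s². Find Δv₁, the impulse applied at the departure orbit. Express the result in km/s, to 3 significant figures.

Δv ≈ 1.04 km/s

r₁ = 3915 km = 3.915×10⁶ m.
r₂ = 25240 km = 2.524×10⁷ m.
Transfer ellipse a_t = (r₁ + r₂)/2 = 1.458×10⁷ m.
At r₁: circular v_c1 = √(μ/r₁) = 3308 m/s; transfer-periapsis v_p = √[μ(2/r₁ − 1/a_t)] = 4352 m/s.
Δv₁ = v_p − v_c1 = 1045 m/s.
= 1.045 km/s.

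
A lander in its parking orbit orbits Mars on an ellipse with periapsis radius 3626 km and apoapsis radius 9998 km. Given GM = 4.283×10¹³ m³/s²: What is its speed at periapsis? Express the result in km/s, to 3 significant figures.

Semi-major axis a = (r_p + r_a)/2 = 6812.0 km = 6.812×10⁶ m.
Vis-viva: v² = μ(2/r − 1/a) = 4.283×10¹³ × (5.516×10⁻⁷ − 1.468×10⁻⁷) = 1.734×10⁷ m²/s².
v = 4164 m/s = 4.164 km/s.

v ≈ 4.16 km/s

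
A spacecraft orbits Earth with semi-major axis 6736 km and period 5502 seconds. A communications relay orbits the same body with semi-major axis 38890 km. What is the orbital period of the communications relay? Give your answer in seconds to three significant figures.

T₂ ≈ 76300 seconds

Kepler's third law: T² ∝ a³, so T₂ = T₁ (a₂/a₁)^(3/2).
a₂/a₁ = 5.773, (a₂/a₁)^(3/2) = 13.87.
T₂ = 5502 × 13.87 = 76330 seconds.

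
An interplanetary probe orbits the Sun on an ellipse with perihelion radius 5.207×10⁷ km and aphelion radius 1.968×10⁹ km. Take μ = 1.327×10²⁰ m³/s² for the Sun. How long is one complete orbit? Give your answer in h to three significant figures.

T ≈ 154000 h

Semi-major axis a = (r_p + r_a)/2 = (5.2070×10⁷ + 1.9680×10⁹)/2 = 1.0100×10⁹ km = 1.010×10¹² m.
By Kepler's third law T = 2π√(a³/μ) = 2π × 8.812×10⁷ = 5.537×10⁸ s.
= 1.538×10⁵ h.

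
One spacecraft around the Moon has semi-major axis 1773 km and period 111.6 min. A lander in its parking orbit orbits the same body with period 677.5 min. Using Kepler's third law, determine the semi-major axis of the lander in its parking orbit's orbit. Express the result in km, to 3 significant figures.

a₂ ≈ 5900 km

Kepler's third law: a³ ∝ T², so a₂ = a₁ (T₂/T₁)^(2/3).
T₂/T₁ = 6.071, (T₂/T₁)^(2/3) = 3.328.
a₂ = 1773 × 3.328 = 5900 km.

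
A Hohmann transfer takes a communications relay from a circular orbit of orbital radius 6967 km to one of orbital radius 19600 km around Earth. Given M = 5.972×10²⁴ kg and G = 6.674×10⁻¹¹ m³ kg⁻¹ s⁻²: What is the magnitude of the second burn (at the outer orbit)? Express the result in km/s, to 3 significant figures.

Δv ≈ 1.24 km/s

μ = GM = 6.674×10⁻¹¹ × 5.972×10²⁴ = 3.986×10¹⁴ m³/s².
r₁ = 6967 km = 6.967×10⁶ m.
r₂ = 19600 km = 1.960×10⁷ m.
Transfer ellipse a_t = (r₁ + r₂)/2 = 1.328×10⁷ m.
At r₁: circular v_c1 = √(μ/r₁) = 7564 m/s; transfer-perigee v_p = √[μ(2/r₁ − 1/a_t)] = 9188 m/s.
At r₂: circular v_c2 = √(μ/r₂) = 4509 m/s; transfer-apogee v_a = √[μ(2/r₂ − 1/a_t)] = 3266 m/s.
Δv₂ = v_c2 − v_a = 1244 m/s.
= 1.244 km/s.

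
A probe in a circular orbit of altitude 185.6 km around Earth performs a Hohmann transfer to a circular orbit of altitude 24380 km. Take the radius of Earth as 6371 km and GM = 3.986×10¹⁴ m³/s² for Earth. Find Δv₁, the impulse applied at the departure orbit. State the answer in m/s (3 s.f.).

Δv ≈ 2210 m/s

r₁ = 6371 + 185.6 = 6556.6 km = 6.5566×10⁶ m.
r₂ = 6371 + 24380 = 30751 km = 3.0751×10⁷ m.
Transfer ellipse a_t = (r₁ + r₂)/2 = 1.865×10⁷ m.
At r₁: circular v_c1 = √(μ/r₁) = 7797 m/s; transfer-perigee v_p = √[μ(2/r₁ − 1/a_t)] = 10010 m/s.
Δv₁ = v_p − v_c1 = 2214 m/s.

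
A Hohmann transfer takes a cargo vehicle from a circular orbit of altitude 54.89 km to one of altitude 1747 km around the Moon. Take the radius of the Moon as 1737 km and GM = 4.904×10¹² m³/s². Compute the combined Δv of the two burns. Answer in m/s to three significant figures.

r₁ = 1737 + 54.89 = 1791.9 km = 1.7919×10⁶ m.
r₂ = 1737 + 1747 = 3484.0 km = 3.4840×10⁶ m.
Transfer ellipse a_t = (r₁ + r₂)/2 = 2.638×10⁶ m.
At r₁: circular v_c1 = √(μ/r₁) = 1654 m/s; transfer-perilune v_p = √[μ(2/r₁ − 1/a_t)] = 1901 m/s.
Δv₁ = v_p − v_c1 = 246.9 m/s.
At r₂: circular v_c2 = √(μ/r₂) = 1186 m/s; transfer-apolune v_a = √[μ(2/r₂ − 1/a_t)] = 977.8 m/s.
Δv₂ = v_c2 − v_a = 208.6 m/s.
Total Δv = Δv₁ + Δv₂ = 455.5 m/s.

Δv_total ≈ 455 m/s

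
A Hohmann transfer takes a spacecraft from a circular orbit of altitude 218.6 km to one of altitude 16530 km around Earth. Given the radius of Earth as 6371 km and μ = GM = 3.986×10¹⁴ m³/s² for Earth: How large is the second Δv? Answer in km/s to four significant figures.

r₁ = 6371 + 218.6 = 6589.6 km = 6.5896×10⁶ m.
r₂ = 6371 + 16530 = 22901 km = 2.2901×10⁷ m.
Transfer ellipse a_t = (r₁ + r₂)/2 = 1.475×10⁷ m.
At r₁: circular v_c1 = √(μ/r₁) = 7777 m/s; transfer-perigee v_p = √[μ(2/r₁ − 1/a_t)] = 9693 m/s.
At r₂: circular v_c2 = √(μ/r₂) = 4172 m/s; transfer-apogee v_a = √[μ(2/r₂ − 1/a_t)] = 2789 m/s.
Δv₂ = v_c2 − v_a = 1383 m/s.
= 1.383 km/s.

Δv ≈ 1.383 km/s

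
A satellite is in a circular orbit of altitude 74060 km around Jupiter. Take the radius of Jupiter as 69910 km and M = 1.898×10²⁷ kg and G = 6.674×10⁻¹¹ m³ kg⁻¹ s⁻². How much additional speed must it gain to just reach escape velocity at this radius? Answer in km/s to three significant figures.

Δv ≈ 12.3 km/s

μ = GM = 6.674×10⁻¹¹ × 1.898×10²⁷ = 1.267×10¹⁷ m³/s².
r = 69910 + 74060 = 143970 km = 1.4397×10⁸ m.
Circular speed v_c = √(μ/r) = 29660 m/s.
Escape speed v_esc = √(2μ/r) = √2 × v_c = 41950 m/s.
Δv = v_esc − v_c = 12290 m/s = 12.29 km/s.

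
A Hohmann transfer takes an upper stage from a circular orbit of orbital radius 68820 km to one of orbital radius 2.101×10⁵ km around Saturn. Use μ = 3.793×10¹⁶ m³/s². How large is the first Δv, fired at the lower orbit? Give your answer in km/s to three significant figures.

Δv ≈ 5.34 km/s

r₁ = 68820 km = 6.882×10⁷ m.
r₂ = 2.101×10⁵ km = 2.101×10⁸ m.
Transfer ellipse a_t = (r₁ + r₂)/2 = 1.395×10⁸ m.
At r₁: circular v_c1 = √(μ/r₁) = 23480 m/s; transfer-perikrone v_p = √[μ(2/r₁ − 1/a_t)] = 28820 m/s.
Δv₁ = v_p − v_c1 = 5339 m/s.
= 5.339 km/s.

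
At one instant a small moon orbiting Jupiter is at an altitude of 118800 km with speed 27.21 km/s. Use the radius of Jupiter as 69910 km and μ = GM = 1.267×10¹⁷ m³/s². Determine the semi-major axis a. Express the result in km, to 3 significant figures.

a ≈ 2.10×10⁵ km

r = 69910 + 118800 = 1.8871×10⁵ km = 1.887×10⁸ m.
Vis-viva rearranged: 1/a = 2/r − v²/μ = 1.060×10⁻⁸ − 5.844×10⁻⁹ = 4.755×10⁻⁹ m⁻¹.
a = 2.103×10⁸ m = 2.1032×10⁵ km.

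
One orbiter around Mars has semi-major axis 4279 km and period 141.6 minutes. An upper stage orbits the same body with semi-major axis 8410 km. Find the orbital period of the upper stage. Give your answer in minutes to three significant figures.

T₂ ≈ 390 minutes

Kepler's third law: T² ∝ a³, so T₂ = T₁ (a₂/a₁)^(3/2).
a₂/a₁ = 1.965, (a₂/a₁)^(3/2) = 2.755.
T₂ = 141.6 × 2.755 = 390.2 minutes.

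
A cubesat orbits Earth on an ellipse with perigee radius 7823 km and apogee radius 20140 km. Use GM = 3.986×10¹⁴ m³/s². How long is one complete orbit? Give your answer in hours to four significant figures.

T ≈ 4.570 hours

Semi-major axis a = (r_p + r_a)/2 = (7823.0 + 20140)/2 = 13982 km = 1.398×10⁷ m.
By Kepler's third law T = 2π√(a³/μ) = 2π × 2.619×10³ = 1.645×10⁴ s.
= 4.570 hours.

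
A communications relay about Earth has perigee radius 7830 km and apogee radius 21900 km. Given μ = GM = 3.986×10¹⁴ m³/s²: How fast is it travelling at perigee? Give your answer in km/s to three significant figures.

v ≈ 8.66 km/s

Semi-major axis a = (r_p + r_a)/2 = 14865 km = 1.486×10⁷ m.
Vis-viva: v² = μ(2/r − 1/a) = 3.986×10¹⁴ × (2.554×10⁻⁷ − 6.727×10⁻⁸) = 7.500×10⁷ m²/s².
v = 8660 m/s = 8.660 km/s.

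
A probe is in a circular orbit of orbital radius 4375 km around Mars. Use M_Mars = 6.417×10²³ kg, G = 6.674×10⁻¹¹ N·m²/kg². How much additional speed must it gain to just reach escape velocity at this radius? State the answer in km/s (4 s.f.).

μ = GM = 6.674×10⁻¹¹ × 6.417×10²³ = 4.283×10¹³ m³/s².
r = 4375 km = 4.375×10⁶ m.
Circular speed v_c = √(μ/r) = 3129 m/s.
Escape speed v_esc = √(2μ/r) = √2 × v_c = 4425 m/s.
Δv = v_esc − v_c = 1296 m/s = 1.296 km/s.

Δv ≈ 1.296 km/s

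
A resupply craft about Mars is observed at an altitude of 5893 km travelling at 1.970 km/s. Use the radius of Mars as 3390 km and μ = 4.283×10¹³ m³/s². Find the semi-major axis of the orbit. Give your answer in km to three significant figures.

r = 3390 + 5893 = 9283.0 km = 9.283×10⁶ m.
Specific orbital energy ε = v²/2 − μ/r = (1970)²/2 − 4.283×10¹³/9.283×10⁶ = -2.673×10⁶ J/kg.
Since ε = −μ/(2a), a = −μ/(2ε) = 8.011×10⁶ m = 8010.5 km.

a ≈ 8010 km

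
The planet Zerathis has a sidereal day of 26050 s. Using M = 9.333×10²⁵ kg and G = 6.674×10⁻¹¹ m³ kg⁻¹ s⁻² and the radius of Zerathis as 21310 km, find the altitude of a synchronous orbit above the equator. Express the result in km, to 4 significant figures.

μ = GM = 6.674×10⁻¹¹ × 9.333×10²⁵ = 6.229×10¹⁵ m³/s².
A synchronous orbit has period T, so by Kepler's third law a = (μT²/4π²)^(1/3).
μT²/4π² = 6.229×10¹⁵ × (2.605×10⁴)² / 39.48 = 1.071×10²³ m³.
a = 4.748×10⁷ m = 47485 km.
Altitude h = a − R = 47485 − 21310 = 26175 km.

h_sync ≈ 26170 km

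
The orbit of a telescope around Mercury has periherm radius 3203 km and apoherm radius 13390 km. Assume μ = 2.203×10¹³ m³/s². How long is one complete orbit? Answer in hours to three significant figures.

T ≈ 8.89 hours

Semi-major axis a = (r_p + r_a)/2 = (3203.0 + 13390)/2 = 8296.5 km = 8.296×10⁶ m.
By Kepler's third law T = 2π√(a³/μ) = 2π × 5.091×10³ = 3.199×10⁴ s.
= 8.886 hours.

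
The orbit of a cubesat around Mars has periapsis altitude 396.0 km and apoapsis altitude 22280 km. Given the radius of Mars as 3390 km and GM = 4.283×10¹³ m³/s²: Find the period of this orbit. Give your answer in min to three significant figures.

r_p = 3390 + 396.0 = 3786.0 km = 3.7860×10⁶ m.
r_a = 3390 + 22280 = 25670 km = 2.5670×10⁷ m.
Semi-major axis a = (r_p + r_a)/2 = (3786.0 + 25670)/2 = 14728 km = 1.473×10⁷ m.
By Kepler's third law T = 2π√(a³/μ) = 2π × 8.637×10³ = 5.427×10⁴ s.
= 904.4 min.

T ≈ 904 min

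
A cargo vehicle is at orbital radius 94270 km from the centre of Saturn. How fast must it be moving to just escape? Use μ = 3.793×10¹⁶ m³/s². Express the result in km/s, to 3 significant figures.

v_esc ≈ 28.4 km/s

r = 94270 km = 9.427×10⁷ m.
Escape speed v_esc = √(2μ/r) = √(2 × 3.793×10¹⁶ / 9.427×10⁷) = √(8.047×10⁸) = 28370 m/s.
= 28.37 km/s.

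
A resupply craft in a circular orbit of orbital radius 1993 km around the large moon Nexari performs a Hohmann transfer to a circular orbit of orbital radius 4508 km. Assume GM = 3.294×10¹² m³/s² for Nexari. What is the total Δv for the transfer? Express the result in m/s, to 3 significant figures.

Δv_total ≈ 414 m/s

r₁ = 1993 km = 1.993×10⁶ m.
r₂ = 4508 km = 4.508×10⁶ m.
Transfer ellipse a_t = (r₁ + r₂)/2 = 3.250×10⁶ m.
At r₁: circular v_c1 = √(μ/r₁) = 1286 m/s; transfer-periapsis v_p = √[μ(2/r₁ − 1/a_t)] = 1514 m/s.
Δv₁ = v_p − v_c1 = 228.4 m/s.
At r₂: circular v_c2 = √(μ/r₂) = 854.8 m/s; transfer-apoapsis v_a = √[μ(2/r₂ − 1/a_t)] = 669.3 m/s.
Δv₂ = v_c2 − v_a = 185.5 m/s.
Total Δv = Δv₁ + Δv₂ = 413.9 m/s.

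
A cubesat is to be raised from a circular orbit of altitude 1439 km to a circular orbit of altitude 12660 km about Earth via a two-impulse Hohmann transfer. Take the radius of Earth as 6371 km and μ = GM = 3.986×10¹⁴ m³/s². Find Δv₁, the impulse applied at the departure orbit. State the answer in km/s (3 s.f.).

Δv ≈ 1.36 km/s

r₁ = 6371 + 1439 = 7810.0 km = 7.8100×10⁶ m.
r₂ = 6371 + 12660 = 19031 km = 1.9031×10⁷ m.
Transfer ellipse a_t = (r₁ + r₂)/2 = 1.342×10⁷ m.
At r₁: circular v_c1 = √(μ/r₁) = 7144 m/s; transfer-perigee v_p = √[μ(2/r₁ − 1/a_t)] = 8507 m/s.
Δv₁ = v_p − v_c1 = 1363 m/s.
= 1.363 km/s.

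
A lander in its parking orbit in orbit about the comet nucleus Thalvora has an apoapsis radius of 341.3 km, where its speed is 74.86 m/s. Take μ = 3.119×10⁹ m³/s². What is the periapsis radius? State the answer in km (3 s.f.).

r_a = 3.413×10⁵ m.
Specific energy ε = v²/2 − μ/r = -6.337×10³ J/kg, so a = −μ/(2ε) = 2.461×10⁵ m.
The apsides satisfy r_p + r_a = 2a, so the periapsis radius is 2a − r_a = 1.509×10⁵ m = 150.92 km.

periapsis radius ≈ 151 km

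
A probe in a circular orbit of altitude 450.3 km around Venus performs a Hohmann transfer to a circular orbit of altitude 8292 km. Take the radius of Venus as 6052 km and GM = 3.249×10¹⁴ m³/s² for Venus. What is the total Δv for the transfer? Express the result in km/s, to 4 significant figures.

r₁ = 6052 + 450.3 = 6502.3 km = 6.5023×10⁶ m.
r₂ = 6052 + 8292 = 14344 km = 1.4344×10⁷ m.
Transfer ellipse a_t = (r₁ + r₂)/2 = 1.042×10⁷ m.
At r₁: circular v_c1 = √(μ/r₁) = 7069 m/s; transfer-periapsis v_p = √[μ(2/r₁ − 1/a_t)] = 8292 m/s.
Δv₁ = v_p − v_c1 = 1224 m/s.
At r₂: circular v_c2 = √(μ/r₂) = 4759 m/s; transfer-apoapsis v_a = √[μ(2/r₂ − 1/a_t)] = 3759 m/s.
Δv₂ = v_c2 − v_a = 1000 m/s.
Total Δv = Δv₁ + Δv₂ = 2224 m/s = 2.224 km/s.

Δv_total ≈ 2.224 km/s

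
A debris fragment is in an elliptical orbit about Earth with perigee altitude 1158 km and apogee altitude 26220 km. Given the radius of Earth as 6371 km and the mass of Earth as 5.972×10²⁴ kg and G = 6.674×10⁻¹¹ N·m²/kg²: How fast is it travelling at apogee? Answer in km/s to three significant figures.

v ≈ 2.14 km/s

μ = GM = 6.674×10⁻¹¹ × 5.972×10²⁴ = 3.986×10¹⁴ m³/s².
r_p = 6371 + 1158 = 7529.0 km = 7.5290×10⁶ m.
r_a = 6371 + 26220 = 32591 km = 3.2591×10⁷ m.
Semi-major axis a = (r_p + r_a)/2 = 20060 km = 2.006×10⁷ m.
Vis-viva: v² = μ(2/r − 1/a) = 3.986×10¹⁴ × (6.137×10⁻⁸ − 4.985×10⁻⁸) = 4.590×10⁶ m²/s².
v = 2142 m/s = 2.142 km/s.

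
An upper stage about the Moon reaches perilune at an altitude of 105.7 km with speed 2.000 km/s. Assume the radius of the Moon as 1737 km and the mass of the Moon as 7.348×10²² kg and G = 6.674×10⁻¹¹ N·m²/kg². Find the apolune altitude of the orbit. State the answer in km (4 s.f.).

μ = GM = 6.674×10⁻¹¹ × 7.348×10²² = 4.904×10¹² m³/s².
r_p = 1737 + 105.7 = 1842.7 km = 1.843×10⁶ m.
Specific energy ε = v²/2 − μ/r = -6.613×10⁵ J/kg, so a = −μ/(2ε) = 3.708×10⁶ m.
The apsides satisfy r_p + r_a = 2a, so the apolune radius is 2a − r_p = 5.573×10⁶ m = 5572.6 km.
Apolune altitude = 5572.6 − 1737 = 3835.6 km.

apolune altitude ≈ 3836 km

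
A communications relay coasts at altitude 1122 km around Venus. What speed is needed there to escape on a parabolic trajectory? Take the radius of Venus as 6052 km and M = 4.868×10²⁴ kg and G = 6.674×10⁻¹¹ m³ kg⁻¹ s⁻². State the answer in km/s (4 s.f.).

μ = GM = 6.674×10⁻¹¹ × 4.868×10²⁴ = 3.249×10¹⁴ m³/s².
r = 6052 + 1122 = 7174.0 km = 7.1740×10⁶ m.
Escape speed v_esc = √(2μ/r) = √(2 × 3.249×10¹⁴ / 7.174×10⁶) = √(9.057×10⁷) = 9517 m/s.
= 9.517 km/s.

v_esc ≈ 9.517 km/s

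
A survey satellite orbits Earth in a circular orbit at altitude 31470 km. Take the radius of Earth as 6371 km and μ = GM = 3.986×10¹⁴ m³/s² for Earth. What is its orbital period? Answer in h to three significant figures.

T ≈ 20.3 h

r = 6371 + 31470 = 37841 km = 3.7841×10⁷ m.
Kepler's third law: T = 2π√(r³/μ) = 2π√((3.784×10⁷)³ / 3.986×10¹⁴).
r³/μ = 1.359×10⁸ s², so T = 2π × 1.166×10⁴ = 7.326×10⁴ s.
Converting: 7.326×10⁴ s ÷ 3600 = 20.35 h.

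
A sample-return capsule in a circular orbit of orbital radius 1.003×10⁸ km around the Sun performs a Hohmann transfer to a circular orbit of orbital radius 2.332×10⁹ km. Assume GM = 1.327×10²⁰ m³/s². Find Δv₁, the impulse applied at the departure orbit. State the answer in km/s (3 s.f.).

r₁ = 1.003×10⁸ km = 1.003×10¹¹ m.
r₂ = 2.332×10⁹ km = 2.332×10¹² m.
Transfer ellipse a_t = (r₁ + r₂)/2 = 1.216×10¹² m.
At r₁: circular v_c1 = √(μ/r₁) = 36370 m/s; transfer-perihelion v_p = √[μ(2/r₁ − 1/a_t)] = 50370 m/s.
Δv₁ = v_p − v_c1 = 13990 m/s.
= 13.99 km/s.

Δv ≈ 14.0 km/s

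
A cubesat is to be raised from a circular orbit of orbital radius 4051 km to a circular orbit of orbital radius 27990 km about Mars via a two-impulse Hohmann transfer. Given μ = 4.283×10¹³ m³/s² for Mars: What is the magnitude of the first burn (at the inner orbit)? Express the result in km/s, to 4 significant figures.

r₁ = 4051 km = 4.051×10⁶ m.
r₂ = 27990 km = 2.799×10⁷ m.
Transfer ellipse a_t = (r₁ + r₂)/2 = 1.602×10⁷ m.
At r₁: circular v_c1 = √(μ/r₁) = 3252 m/s; transfer-periapsis v_p = √[μ(2/r₁ − 1/a_t)] = 4298 m/s.
Δv₁ = v_p − v_c1 = 1046 m/s.
= 1.046 km/s.

Δv ≈ 1.046 km/s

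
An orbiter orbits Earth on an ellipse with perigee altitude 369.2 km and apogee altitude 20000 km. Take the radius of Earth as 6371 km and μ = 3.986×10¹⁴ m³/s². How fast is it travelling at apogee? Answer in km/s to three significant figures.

r_p = 6371 + 369.2 = 6740.2 km = 6.7402×10⁶ m.
r_a = 6371 + 20000 = 26371 km = 2.6371×10⁷ m.
Semi-major axis a = (r_p + r_a)/2 = 16556 km = 1.656×10⁷ m.
Vis-viva: v² = μ(2/r − 1/a) = 3.986×10¹⁴ × (7.584×10⁻⁸ − 6.040×10⁻⁸) = 6.154×10⁶ m²/s².
v = 2481 m/s = 2.481 km/s.

v ≈ 2.48 km/s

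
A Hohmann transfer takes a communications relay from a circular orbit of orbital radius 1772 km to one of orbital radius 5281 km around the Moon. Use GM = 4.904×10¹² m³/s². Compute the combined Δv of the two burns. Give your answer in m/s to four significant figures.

r₁ = 1772 km = 1.772×10⁶ m.
r₂ = 5281 km = 5.281×10⁶ m.
Transfer ellipse a_t = (r₁ + r₂)/2 = 3.526×10⁶ m.
At r₁: circular v_c1 = √(μ/r₁) = 1664 m/s; transfer-perilune v_p = √[μ(2/r₁ − 1/a_t)] = 2036 m/s.
Δv₁ = v_p − v_c1 = 372.2 m/s.
At r₂: circular v_c2 = √(μ/r₂) = 963.6 m/s; transfer-apolune v_a = √[μ(2/r₂ − 1/a_t)] = 683.1 m/s.
Δv₂ = v_c2 − v_a = 280.6 m/s.
Total Δv = Δv₁ + Δv₂ = 652.8 m/s.

Δv_total ≈ 652.8 m/s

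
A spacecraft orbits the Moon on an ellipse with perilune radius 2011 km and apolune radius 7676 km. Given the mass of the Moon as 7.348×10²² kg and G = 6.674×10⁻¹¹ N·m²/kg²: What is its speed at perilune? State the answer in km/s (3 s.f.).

μ = GM = 6.674×10⁻¹¹ × 7.348×10²² = 4.904×10¹² m³/s².
Semi-major axis a = (r_p + r_a)/2 = 4843.5 km = 4.844×10⁶ m.
Vis-viva: v² = μ(2/r − 1/a) = 4.904×10¹² × (9.945×10⁻⁷ − 2.065×10⁻⁷) = 3.865×10⁶ m²/s².
v = 1966 m/s = 1.966 km/s.

v ≈ 1.97 km/s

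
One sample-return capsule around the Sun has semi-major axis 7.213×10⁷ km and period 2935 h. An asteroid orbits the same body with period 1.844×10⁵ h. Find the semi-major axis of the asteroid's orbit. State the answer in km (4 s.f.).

Kepler's third law: a³ ∝ T², so a₂ = a₁ (T₂/T₁)^(2/3).
T₂/T₁ = 62.83, (T₂/T₁)^(2/3) = 15.80.
a₂ = 7.213×10⁷ × 15.80 = 1.140×10⁹ km.

a₂ ≈ 1.140×10⁹ km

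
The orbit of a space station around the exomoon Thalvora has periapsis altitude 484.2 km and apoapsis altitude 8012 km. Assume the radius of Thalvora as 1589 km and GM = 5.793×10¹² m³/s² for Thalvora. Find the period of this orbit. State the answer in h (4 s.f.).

T ≈ 10.23 h

r_p = 1589 + 484.2 = 2073.2 km = 2.0732×10⁶ m.
r_a = 1589 + 8012 = 9601.0 km = 9.6010×10⁶ m.
Semi-major axis a = (r_p + r_a)/2 = (2073.2 + 9601.0)/2 = 5837.1 km = 5.837×10⁶ m.
By Kepler's third law T = 2π√(a³/μ) = 2π × 5.859×10³ = 3.681×10⁴ s.
= 10.23 h.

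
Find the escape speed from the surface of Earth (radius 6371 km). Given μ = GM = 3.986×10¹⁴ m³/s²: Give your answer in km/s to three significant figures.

r = R = 6.371×10⁶ m.
Escape speed v_esc = √(2μ/r) = √(2 × 3.986×10¹⁴ / 6.371×10⁶) = √(1.251×10⁸) = 11190 m/s.
= 11.19 km/s.

v_esc ≈ 11.2 km/s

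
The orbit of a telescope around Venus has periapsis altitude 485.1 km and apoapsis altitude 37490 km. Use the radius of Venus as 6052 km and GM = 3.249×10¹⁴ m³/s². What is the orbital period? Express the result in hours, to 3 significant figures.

T ≈ 12.1 hours

r_p = 6052 + 485.1 = 6537.1 km = 6.5371×10⁶ m.
r_a = 6052 + 37490 = 43542 km = 4.3542×10⁷ m.
Semi-major axis a = (r_p + r_a)/2 = (6537.1 + 43542)/2 = 25040 km = 2.504×10⁷ m.
By Kepler's third law T = 2π√(a³/μ) = 2π × 6.951×10³ = 4.368×10⁴ s.
= 12.13 hours.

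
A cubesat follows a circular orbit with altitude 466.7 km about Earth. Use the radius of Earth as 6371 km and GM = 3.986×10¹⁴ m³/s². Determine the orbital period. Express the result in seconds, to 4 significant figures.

r = 6371 + 466.7 = 6837.7 km = 6.8377×10⁶ m.
Kepler's third law: T = 2π√(r³/μ) = 2π√((6.838×10⁶)³ / 3.986×10¹⁴).
r³/μ = 8.020×10⁵ s², so T = 2π × 8.956×10² = 5.627×10³ s.

T ≈ 5627 seconds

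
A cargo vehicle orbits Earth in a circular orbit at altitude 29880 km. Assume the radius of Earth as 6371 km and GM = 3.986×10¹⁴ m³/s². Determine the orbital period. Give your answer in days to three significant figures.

r = 6371 + 29880 = 36251 km = 3.6251×10⁷ m.
Kepler's third law: T = 2π√(r³/μ) = 2π√((3.625×10⁷)³ / 3.986×10¹⁴).
r³/μ = 1.195×10⁸ s², so T = 2π × 1.093×10⁴ = 6.869×10⁴ s.
Converting: 6.869×10⁴ s ÷ 86400 = 0.795 days.

T ≈ 0.795 days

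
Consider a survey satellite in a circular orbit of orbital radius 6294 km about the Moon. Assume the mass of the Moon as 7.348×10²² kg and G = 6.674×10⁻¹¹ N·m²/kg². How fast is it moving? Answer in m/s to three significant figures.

μ = GM = 6.674×10⁻¹¹ × 7.348×10²² = 4.904×10¹² m³/s².
r = 6294 km = 6.294×10⁶ m.
For a circular orbit v = √(μ/r) = √(4.904×10¹² / 6.294×10⁶) = √(7.792×10⁵) = 882.7 m/s.

v ≈ 883 m/s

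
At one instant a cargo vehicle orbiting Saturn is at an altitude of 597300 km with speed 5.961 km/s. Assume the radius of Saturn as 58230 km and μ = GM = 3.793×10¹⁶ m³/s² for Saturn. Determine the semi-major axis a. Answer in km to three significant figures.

r = 58230 + 597300 = 6.5553×10⁵ km = 6.555×10⁸ m.
Vis-viva rearranged: 1/a = 2/r − v²/μ = 3.051×10⁻⁹ − 9.368×10⁻¹⁰ = 2.114×10⁻⁹ m⁻¹.
a = 4.730×10⁸ m = 4.7300×10⁵ km.

a ≈ 4.73×10⁵ km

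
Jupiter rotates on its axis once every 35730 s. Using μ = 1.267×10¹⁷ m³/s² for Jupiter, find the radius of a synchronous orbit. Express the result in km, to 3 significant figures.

r_sync ≈ 1.60×10⁵ km

A synchronous orbit has period T, so by Kepler's third law a = (μT²/4π²)^(1/3).
μT²/4π² = 1.267×10¹⁷ × (3.573×10⁴)² / 39.48 = 4.097×10²⁴ m³.
a = 1.600×10⁸ m = 1.6002×10⁵ km.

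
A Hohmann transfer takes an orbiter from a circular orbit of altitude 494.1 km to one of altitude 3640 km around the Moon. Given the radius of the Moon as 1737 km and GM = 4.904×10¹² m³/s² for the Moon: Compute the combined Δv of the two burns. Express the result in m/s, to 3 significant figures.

Δv_total ≈ 504 m/s

r₁ = 1737 + 494.1 = 2231.1 km = 2.2311×10⁶ m.
r₂ = 1737 + 3640 = 5377.0 km = 5.3770×10⁶ m.
Transfer ellipse a_t = (r₁ + r₂)/2 = 3.804×10⁶ m.
At r₁: circular v_c1 = √(μ/r₁) = 1483 m/s; transfer-perilune v_p = √[μ(2/r₁ − 1/a_t)] = 1763 m/s.
Δv₁ = v_p − v_c1 = 280.1 m/s.
At r₂: circular v_c2 = √(μ/r₂) = 955.0 m/s; transfer-apolune v_a = √[μ(2/r₂ − 1/a_t)] = 731.4 m/s.
Δv₂ = v_c2 − v_a = 223.6 m/s.
Total Δv = Δv₁ + Δv₂ = 503.7 m/s.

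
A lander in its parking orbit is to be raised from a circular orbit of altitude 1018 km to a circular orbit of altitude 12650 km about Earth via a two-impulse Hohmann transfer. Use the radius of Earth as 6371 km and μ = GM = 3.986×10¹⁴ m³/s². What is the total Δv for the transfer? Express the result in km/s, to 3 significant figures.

r₁ = 6371 + 1018 = 7389.0 km = 7.3890×10⁶ m.
r₂ = 6371 + 12650 = 19021 km = 1.9021×10⁷ m.
Transfer ellipse a_t = (r₁ + r₂)/2 = 1.320×10⁷ m.
At r₁: circular v_c1 = √(μ/r₁) = 7345 m/s; transfer-perigee v_p = √[μ(2/r₁ − 1/a_t)] = 8815 m/s.
Δv₁ = v_p − v_c1 = 1470 m/s.
At r₂: circular v_c2 = √(μ/r₂) = 4578 m/s; transfer-apogee v_a = √[μ(2/r₂ − 1/a_t)] = 3424 m/s.
Δv₂ = v_c2 − v_a = 1153 m/s.
Total Δv = Δv₁ + Δv₂ = 2624 m/s = 2.624 km/s.

Δv_total ≈ 2.62 km/s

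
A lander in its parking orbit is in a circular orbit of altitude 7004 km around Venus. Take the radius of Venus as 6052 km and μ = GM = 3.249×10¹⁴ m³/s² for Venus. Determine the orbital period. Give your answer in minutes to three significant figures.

T ≈ 274 minutes

r = 6052 + 7004 = 13056 km = 1.3056×10⁷ m.
Kepler's third law: T = 2π√(r³/μ) = 2π√((1.306×10⁷)³ / 3.249×10¹⁴).
r³/μ = 6.850×10⁶ s², so T = 2π × 2.617×10³ = 1.644×10⁴ s.
Converting: 1.644×10⁴ s ÷ 60.00 = 274.1 minutes.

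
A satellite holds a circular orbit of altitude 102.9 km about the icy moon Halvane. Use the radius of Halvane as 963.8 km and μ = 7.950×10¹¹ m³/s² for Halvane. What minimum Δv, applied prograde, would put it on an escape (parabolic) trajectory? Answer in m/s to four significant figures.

r = 963.8 + 102.9 = 1066.7 km = 1.0667×10⁶ m.
Circular speed v_c = √(μ/r) = 863.3 m/s.
Escape speed v_esc = √(2μ/r) = √2 × v_c = 1221 m/s.
Δv = v_esc − v_c = 357.6 m/s.

Δv ≈ 357.6 m/s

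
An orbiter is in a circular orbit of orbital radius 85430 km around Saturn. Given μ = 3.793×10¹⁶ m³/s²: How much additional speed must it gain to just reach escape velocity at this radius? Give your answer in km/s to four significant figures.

Δv ≈ 8.728 km/s

r = 85430 km = 8.543×10⁷ m.
Circular speed v_c = √(μ/r) = 21070 m/s.
Escape speed v_esc = √(2μ/r) = √2 × v_c = 29800 m/s.
Δv = v_esc − v_c = 8728 m/s = 8.728 km/s.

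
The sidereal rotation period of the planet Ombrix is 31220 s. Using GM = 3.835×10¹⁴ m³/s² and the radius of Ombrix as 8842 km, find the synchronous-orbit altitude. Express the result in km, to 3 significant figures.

h_sync ≈ 12300 km

A synchronous orbit has period T, so by Kepler's third law a = (μT²/4π²)^(1/3).
μT²/4π² = 3.835×10¹⁴ × (3.122×10⁴)² / 39.48 = 9.468×10²¹ m³.
a = 2.116×10⁷ m = 21156 km.
Altitude h = a − R = 21156 − 8842 = 12314 km.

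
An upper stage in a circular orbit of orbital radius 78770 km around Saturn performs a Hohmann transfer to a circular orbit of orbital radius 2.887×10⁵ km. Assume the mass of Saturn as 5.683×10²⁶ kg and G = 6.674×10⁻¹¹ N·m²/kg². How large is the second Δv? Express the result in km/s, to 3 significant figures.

μ = GM = 6.674×10⁻¹¹ × 5.683×10²⁶ = 3.793×10¹⁶ m³/s².
r₁ = 78770 km = 7.877×10⁷ m.
r₂ = 2.887×10⁵ km = 2.887×10⁸ m.
Transfer ellipse a_t = (r₁ + r₂)/2 = 1.837×10⁸ m.
At r₁: circular v_c1 = √(μ/r₁) = 21940 m/s; transfer-perikrone v_p = √[μ(2/r₁ − 1/a_t)] = 27510 m/s.
At r₂: circular v_c2 = √(μ/r₂) = 11460 m/s; transfer-apokrone v_a = √[μ(2/r₂ − 1/a_t)] = 7505 m/s.
Δv₂ = v_c2 − v_a = 3957 m/s.
= 3.957 km/s.

Δv ≈ 3.96 km/s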